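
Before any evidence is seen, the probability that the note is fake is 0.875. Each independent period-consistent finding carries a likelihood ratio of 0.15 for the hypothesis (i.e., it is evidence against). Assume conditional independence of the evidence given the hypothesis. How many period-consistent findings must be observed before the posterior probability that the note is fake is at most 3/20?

Prior odds = 0.875/0.125 = 7.
Likelihood ratio per period-consistent finding = 0.15.
Target posterior odds = 0.15/0.85 = 3/17.
Require 0.15ⁿ ≤ 3/17 ÷ 7 = 3/119.
0.15¹ = 0.15 is still above 3/119 but 0.15² = 0.0225 is at or below it, so n = 2.

2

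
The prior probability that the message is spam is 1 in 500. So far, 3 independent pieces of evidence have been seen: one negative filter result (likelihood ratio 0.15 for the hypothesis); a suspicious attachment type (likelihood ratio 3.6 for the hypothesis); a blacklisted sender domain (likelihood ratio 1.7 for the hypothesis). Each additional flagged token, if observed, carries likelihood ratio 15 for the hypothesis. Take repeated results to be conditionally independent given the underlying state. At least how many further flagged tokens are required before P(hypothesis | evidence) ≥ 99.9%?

5

Prior odds = 0.002/0.998 = 1/499.
Combined Bayes factor of the evidence already in hand = 0.15 × 3.6 × 1.7 = 0.918.
Odds after that evidence = (1/499) × 0.918 = 459/249500.
Target odds = 0.999/0.001 = 999.
Need 15ⁿ ≥ 999 ÷ (459/249500) = 9231500/17.
15⁴ = 50625 falls short of 9231500/17 but 15⁵ = 759375 reaches it, so n = 5.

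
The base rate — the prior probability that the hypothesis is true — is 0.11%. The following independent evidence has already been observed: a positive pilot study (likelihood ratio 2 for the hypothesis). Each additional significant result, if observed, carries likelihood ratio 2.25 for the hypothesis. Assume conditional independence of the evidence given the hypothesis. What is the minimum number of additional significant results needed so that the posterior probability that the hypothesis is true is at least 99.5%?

15

Prior odds = 0.0011/0.9989 = 11/9989.
Bayes factor of the evidence already in hand = 2.
Odds after that evidence = (11/9989) × 2 = 22/9989.
Target odds = 0.995/0.005 = 199.
Need 2.25ⁿ ≥ 199 ÷ (22/9989) = 1987811/22.
2.25¹⁴ ≈85222.7 falls short of 1987811/22 but 2.25¹⁵ ≈191751 reaches it, so n = 15.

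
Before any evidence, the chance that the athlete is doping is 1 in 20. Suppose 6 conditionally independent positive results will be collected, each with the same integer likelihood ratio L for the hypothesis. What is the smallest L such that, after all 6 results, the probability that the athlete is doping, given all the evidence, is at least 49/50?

4

Prior odds = 0.05/0.95 = 1/19.
Target odds = 0.98/0.02 = 49.
Need L⁶ ≥ 49 ÷ (1/19) = 931.
3⁶ = 729 < 931 ≤ 4096 = 4⁶, so L = 4.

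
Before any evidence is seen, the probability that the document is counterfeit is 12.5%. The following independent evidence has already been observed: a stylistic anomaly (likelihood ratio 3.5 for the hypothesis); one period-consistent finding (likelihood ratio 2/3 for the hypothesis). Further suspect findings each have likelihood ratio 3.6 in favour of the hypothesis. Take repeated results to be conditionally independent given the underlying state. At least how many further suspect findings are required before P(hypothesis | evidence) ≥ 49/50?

Prior odds = 0.125/0.875 = 1/7.
Combined Bayes factor of the evidence already in hand = 3.5 × (2/3) = 7/3.
Odds after that evidence = (1/7) × 7/3 = 1/3.
Target odds = 0.98/0.02 = 49.
Need 3.6ⁿ ≥ 49 ÷ (1/3) = 147.
3.6³ = 46.656 falls short of 147 but 3.6⁴ = 167.9616 reaches it, so n = 4.

4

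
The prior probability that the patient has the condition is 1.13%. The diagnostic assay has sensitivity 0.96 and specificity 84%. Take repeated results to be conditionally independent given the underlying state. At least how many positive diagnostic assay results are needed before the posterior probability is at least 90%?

4

Prior odds = 0.0113/0.9887 = 113/9887.
False-positive rate = 1 − 0.84 = 0.16; likelihood ratio of a positive = 0.96/0.16 = 6.
Target posterior odds = 0.9/0.1 = 9.
Need (113/9887) × 6ⁿ ≥ 9, i.e. 6ⁿ ≥ 88983/113.
6³ = 216 falls short of 88983/113 but 6⁴ = 1296 reaches it, so n = 4.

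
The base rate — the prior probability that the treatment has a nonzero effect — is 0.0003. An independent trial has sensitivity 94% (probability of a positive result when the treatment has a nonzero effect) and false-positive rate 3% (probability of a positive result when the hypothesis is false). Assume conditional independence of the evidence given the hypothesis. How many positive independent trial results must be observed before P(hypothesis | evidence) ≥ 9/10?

3

Prior odds = 0.0003/0.9997 = 3/9997.
Likelihood ratio of a positive result = 0.94/0.03 = 94/3.
Target posterior odds = 0.9/0.1 = 9.
Need (3/9997) × (94/3)ⁿ ≥ 9, i.e. (94/3)ⁿ ≥ 29991.
(94/3)² = 8836/9 falls short of 29991 but (94/3)³ = 830584/27 reaches it, so n = 3.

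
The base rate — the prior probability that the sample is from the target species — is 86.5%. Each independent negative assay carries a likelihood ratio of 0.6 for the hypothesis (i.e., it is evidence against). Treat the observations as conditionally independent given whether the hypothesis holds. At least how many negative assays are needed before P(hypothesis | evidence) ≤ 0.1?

8

Prior odds = 0.865/0.135 = 173/27.
Likelihood ratio per negative assay = 0.6.
Target odds: 0.1 ÷ 0.9 = 1/9.
Need (173/27) × 0.6ⁿ ≤ 1/9, i.e. 0.6ⁿ ≤ 3/173.
0.6⁷ = 2187/78125 is still above 3/173 but 0.6⁸ = 6561/390625 is at or below it, so n = 8.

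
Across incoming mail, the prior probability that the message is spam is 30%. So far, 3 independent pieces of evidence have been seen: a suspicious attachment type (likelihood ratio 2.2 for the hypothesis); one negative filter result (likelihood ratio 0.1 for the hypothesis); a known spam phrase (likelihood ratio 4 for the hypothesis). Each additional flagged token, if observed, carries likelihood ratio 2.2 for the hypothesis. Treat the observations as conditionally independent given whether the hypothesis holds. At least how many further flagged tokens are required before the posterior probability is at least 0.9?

5

Prior odds = 0.3/0.7 = 3/7.
Combined Bayes factor of the evidence already in hand = 2.2 × 0.1 × 4 = 0.88.
Odds after that evidence = (3/7) × 0.88 = 66/175.
Target odds = 0.9/0.1 = 9.
Need 2.2ⁿ ≥ 9 ÷ (66/175) = 525/22.
2.2⁴ = 23.4256 falls short of 525/22 but 2.2⁵ = 51.53632 reaches it, so n = 5.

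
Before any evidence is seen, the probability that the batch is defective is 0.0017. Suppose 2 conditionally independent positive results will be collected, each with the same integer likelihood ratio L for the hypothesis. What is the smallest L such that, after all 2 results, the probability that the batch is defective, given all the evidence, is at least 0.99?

242

Prior odds = 0.0017/0.9983 = 17/9983.
Target odds = 0.99/0.01 = 99.
Need L² ≥ 99 ÷ (17/9983) = 988317/17.
241² = 58081 < 988317/17 ≤ 58564 = 242², so L = 242.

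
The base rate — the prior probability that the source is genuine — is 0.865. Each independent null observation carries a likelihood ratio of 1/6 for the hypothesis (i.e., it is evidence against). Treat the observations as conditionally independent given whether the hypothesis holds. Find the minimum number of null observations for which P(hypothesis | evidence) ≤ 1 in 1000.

5

Prior odds = 0.865/0.135 = 173/27.
Likelihood ratio per null observation = 1/6.
Target posterior odds = 0.001/0.999 = 1/999.
Require (1/6)ⁿ ≤ 1/999 ÷ (173/27) = 1/6401.
(1/6)⁴ = 1/1296 is still above 1/6401 but (1/6)⁵ = 1/7776 is at or below it, so n = 5.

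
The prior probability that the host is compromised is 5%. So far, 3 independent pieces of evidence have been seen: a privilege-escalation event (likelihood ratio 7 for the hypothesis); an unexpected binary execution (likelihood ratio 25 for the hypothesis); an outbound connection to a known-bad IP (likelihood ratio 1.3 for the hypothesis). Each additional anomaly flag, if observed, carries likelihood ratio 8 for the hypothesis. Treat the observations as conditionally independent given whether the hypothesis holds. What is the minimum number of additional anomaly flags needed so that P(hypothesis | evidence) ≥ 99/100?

Prior odds = 0.05/0.95 = 1/19.
Combined Bayes factor of the evidence already in hand = 7 × 25 × 1.3 = 227.5.
Odds after that evidence = (1/19) × 227.5 = 455/38.
Target odds = 0.99/0.01 = 99.
Need 8ⁿ ≥ 99 ÷ (455/38) = 3762/455.
8¹ = 8 falls short of 3762/455 but 8² = 64 reaches it, so n = 2.

2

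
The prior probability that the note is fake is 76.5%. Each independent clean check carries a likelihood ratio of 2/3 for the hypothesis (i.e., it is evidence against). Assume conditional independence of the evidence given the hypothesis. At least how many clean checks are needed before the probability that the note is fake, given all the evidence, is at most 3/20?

8

Prior odds: 0.765 ÷ 0.235 = 153/47.
Likelihood ratio per clean check = 2/3.
Target posterior odds = 0.15/0.85 = 3/17.
Need (153/47) × (2/3)ⁿ ≤ 3/17, i.e. (2/3)ⁿ ≤ 47/867.
(2/3)⁷ = 128/2187 is still above 47/867 but (2/3)⁸ = 256/6561 is at or below it, so n = 8.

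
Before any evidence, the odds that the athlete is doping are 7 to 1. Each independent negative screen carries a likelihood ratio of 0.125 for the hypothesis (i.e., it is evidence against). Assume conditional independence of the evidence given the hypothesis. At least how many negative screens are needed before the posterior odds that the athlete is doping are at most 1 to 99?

4

Prior odds = 7.
Likelihood ratio per negative screen = 0.125.
Target odds = 1/99.
Require 0.125ⁿ ≤ 1/99 ÷ 7 = 1/693.
0.125³ = 0.001953125 is still above 1/693 but 0.125⁴ = 1/4096 is at or below it, so n = 4.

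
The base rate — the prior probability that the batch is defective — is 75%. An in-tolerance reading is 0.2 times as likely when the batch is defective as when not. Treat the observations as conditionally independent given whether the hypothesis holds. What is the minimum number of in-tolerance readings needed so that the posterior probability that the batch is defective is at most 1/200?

Prior odds = 0.75/0.25 = 3.
Likelihood ratio per in-tolerance reading = 0.2.
Target posterior odds = 0.005/0.995 = 1/199.
Require 0.2ⁿ ≤ 1/199 ÷ 3 = 1/597.
0.2³ = 0.008 is still above 1/597 but 0.2⁴ = 0.0016 is at or below it, so n = 4.

4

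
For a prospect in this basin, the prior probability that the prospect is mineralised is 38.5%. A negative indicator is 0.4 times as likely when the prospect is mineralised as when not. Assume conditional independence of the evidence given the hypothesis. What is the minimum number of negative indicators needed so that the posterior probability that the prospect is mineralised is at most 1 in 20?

Prior odds = 0.385/0.615 = 77/123.
Likelihood ratio per negative indicator = 0.4.
Target odds: 0.05 ÷ 0.95 = 1/19.
Need (77/123) × 0.4ⁿ ≤ 1/19, i.e. 0.4ⁿ ≤ 123/1463.
0.4² = 0.16 is still above 123/1463 but 0.4³ = 0.064 is at or below it, so n = 3.

3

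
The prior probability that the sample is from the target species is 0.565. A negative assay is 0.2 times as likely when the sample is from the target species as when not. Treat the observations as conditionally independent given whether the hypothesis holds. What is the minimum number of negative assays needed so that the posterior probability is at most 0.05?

Prior odds: 0.565 ÷ 0.435 = 113/87.
Likelihood ratio per negative assay = 0.2.
Target posterior odds = 0.05/0.95 = 1/19.
Need (113/87) × 0.2ⁿ ≤ 1/19, i.e. 0.2ⁿ ≤ 87/2147.
0.2¹ = 0.2 is still above 87/2147 but 0.2² = 0.04 is at or below it, so n = 2.

2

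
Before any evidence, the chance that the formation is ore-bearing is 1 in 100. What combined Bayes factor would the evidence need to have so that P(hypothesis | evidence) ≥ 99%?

9801

Prior odds = 0.01/0.99 = 1/99.
Target odds = 0.99/0.01 = 99.
Required Bayes factor = 99 ÷ (1/99) = 9801.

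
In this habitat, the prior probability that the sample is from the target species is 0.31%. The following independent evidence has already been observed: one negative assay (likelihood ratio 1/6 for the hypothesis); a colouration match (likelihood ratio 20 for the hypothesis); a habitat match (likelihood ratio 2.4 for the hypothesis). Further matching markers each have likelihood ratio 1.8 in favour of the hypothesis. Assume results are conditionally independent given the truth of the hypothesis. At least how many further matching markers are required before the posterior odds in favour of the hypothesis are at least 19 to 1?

12

Prior odds = 0.0031/0.9969 = 31/9969.
Combined Bayes factor of the evidence already in hand = (1/6) × 20 × 2.4 = 8.
Odds after that evidence = (31/9969) × 8 = 248/9969.
Target odds = 19.
Need 1.8ⁿ ≥ 19 ÷ (248/9969) = 189411/248.
1.8¹¹ ≈642.684 falls short of 189411/248 but 1.8¹² ≈1156.83 reaches it, so n = 12.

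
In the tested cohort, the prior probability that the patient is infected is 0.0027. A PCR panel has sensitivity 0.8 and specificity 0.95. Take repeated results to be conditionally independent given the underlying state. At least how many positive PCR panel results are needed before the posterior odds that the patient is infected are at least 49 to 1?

Prior odds = 0.0027/0.9973 = 27/9973.
False-positive rate = 1 − 0.95 = 0.05; likelihood ratio of a positive = 0.8/0.05 = 16.
Target odds = 49.
Need (27/9973) × 16ⁿ ≥ 49, i.e. 16ⁿ ≥ 488677/27.
16³ = 4096 falls short of 488677/27 but 16⁴ = 65536 reaches it, so n = 4.

4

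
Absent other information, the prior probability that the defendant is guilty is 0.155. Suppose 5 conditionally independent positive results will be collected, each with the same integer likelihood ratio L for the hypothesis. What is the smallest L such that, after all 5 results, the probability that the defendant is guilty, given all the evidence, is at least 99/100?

Prior odds = 0.155/0.845 = 31/169.
Target odds = 0.99/0.01 = 99.
Need L⁵ ≥ 99 ÷ (31/169) = 16731/31.
3⁵ = 243 < 16731/31 ≤ 1024 = 4⁵, so L = 4.

4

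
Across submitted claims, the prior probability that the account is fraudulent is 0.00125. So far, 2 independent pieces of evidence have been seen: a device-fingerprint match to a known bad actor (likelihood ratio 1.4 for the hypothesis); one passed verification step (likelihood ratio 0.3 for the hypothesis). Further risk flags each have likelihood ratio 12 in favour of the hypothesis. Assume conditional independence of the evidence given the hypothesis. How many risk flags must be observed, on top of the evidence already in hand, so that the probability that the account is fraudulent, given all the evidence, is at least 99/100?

Prior odds = 0.00125/0.99875 = 1/799.
Combined Bayes factor of the evidence already in hand = 1.4 × 0.3 = 0.42.
Odds after that evidence = (1/799) × 0.42 = 21/39950.
Target odds = 0.99/0.01 = 99.
Need 12ⁿ ≥ 99 ÷ (21/39950) = 1318350/7.
12⁴ = 20736 falls short of 1318350/7 but 12⁵ = 248832 reaches it, so n = 5.

5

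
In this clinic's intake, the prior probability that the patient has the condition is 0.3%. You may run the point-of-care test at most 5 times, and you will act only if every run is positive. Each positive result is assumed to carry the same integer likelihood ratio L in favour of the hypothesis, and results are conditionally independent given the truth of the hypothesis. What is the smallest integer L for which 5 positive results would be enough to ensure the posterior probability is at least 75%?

Prior odds = 0.003/0.997 = 3/997.
Target odds = 0.75/0.25 = 3.
Need L⁵ ≥ 3 ÷ (3/997) = 997.
3⁵ = 243 < 997 ≤ 1024 = 4⁵, so L = 4.

4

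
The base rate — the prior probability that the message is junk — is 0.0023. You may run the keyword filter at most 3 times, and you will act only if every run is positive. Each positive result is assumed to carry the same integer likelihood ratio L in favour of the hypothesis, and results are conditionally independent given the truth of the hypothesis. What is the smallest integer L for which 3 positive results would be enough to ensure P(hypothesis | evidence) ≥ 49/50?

Prior odds = 0.0023/0.9977 = 23/9977.
Target odds = 0.98/0.02 = 49.
Need L³ ≥ 49 ÷ (23/9977) = 488873/23.
27³ = 19683 < 488873/23 ≤ 21952 = 28³, so L = 28.

28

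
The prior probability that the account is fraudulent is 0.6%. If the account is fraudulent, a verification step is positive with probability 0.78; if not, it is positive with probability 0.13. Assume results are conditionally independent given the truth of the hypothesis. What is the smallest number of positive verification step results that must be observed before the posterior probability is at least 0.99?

6

Prior odds: 0.006 ÷ 0.994 = 3/497.
Likelihood ratio of a positive = 0.78/0.13 = 6.
Target odds: 0.99 ÷ 0.01 = 99.
Require 6ⁿ ≥ 99 ÷ (3/497) = 16401.
6⁵ = 7776 falls short of 16401 but 6⁶ = 46656 reaches it, so n = 6.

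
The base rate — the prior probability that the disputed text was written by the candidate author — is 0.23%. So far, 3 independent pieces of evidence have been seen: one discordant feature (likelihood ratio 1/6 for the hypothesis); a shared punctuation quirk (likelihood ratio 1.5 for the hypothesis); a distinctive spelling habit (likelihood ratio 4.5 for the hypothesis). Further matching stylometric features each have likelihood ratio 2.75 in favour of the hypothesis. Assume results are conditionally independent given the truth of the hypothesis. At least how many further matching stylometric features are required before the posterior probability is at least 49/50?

10

Prior odds = 0.0023/0.9977 = 23/9977.
Combined Bayes factor of the evidence already in hand = (1/6) × 1.5 × 4.5 = 1.125.
Odds after that evidence = (23/9977) × 1.125 = 207/79816.
Target odds = 0.98/0.02 = 49.
Need 2.75ⁿ ≥ 49 ÷ (207/79816) = 3910984/207.
2.75⁹ ≈8994.86 falls short of 3910984/207 but 2.75¹⁰ ≈24735.9 reaches it, so n = 10.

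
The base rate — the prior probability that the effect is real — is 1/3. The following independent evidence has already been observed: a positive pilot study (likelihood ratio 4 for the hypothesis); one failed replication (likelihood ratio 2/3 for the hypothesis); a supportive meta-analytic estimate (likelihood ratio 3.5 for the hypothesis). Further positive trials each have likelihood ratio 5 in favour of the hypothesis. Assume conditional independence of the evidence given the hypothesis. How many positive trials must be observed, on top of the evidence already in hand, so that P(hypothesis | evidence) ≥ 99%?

2

Prior odds = (1/3)/(2/3) = 0.5.
Combined Bayes factor of the evidence already in hand = 4 × (2/3) × 3.5 = 28/3.
Odds after that evidence = 0.5 × 28/3 = 14/3.
Target odds = 0.99/0.01 = 99.
Need 5ⁿ ≥ 99 ÷ (14/3) = 297/14.
5¹ = 5 falls short of 297/14 but 5² = 25 reaches it, so n = 2.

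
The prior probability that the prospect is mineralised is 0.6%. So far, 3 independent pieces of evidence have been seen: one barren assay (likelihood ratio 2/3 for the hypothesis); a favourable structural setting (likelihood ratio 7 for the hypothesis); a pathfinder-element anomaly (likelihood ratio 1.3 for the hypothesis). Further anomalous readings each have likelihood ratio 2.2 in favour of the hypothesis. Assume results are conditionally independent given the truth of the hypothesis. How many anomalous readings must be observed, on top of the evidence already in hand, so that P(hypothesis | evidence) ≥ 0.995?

11

Prior odds = 0.006/0.994 = 3/497.
Combined Bayes factor of the evidence already in hand = (2/3) × 7 × 1.3 = 91/15.
Odds after that evidence = (3/497) × 91/15 = 13/355.
Target odds = 0.995/0.005 = 199.
Need 2.2ⁿ ≥ 199 ÷ (13/355) = 70645/13.
2.2¹⁰ ≈2655.99 falls short of 70645/13 but 2.2¹¹ ≈5843.18 reaches it, so n = 11.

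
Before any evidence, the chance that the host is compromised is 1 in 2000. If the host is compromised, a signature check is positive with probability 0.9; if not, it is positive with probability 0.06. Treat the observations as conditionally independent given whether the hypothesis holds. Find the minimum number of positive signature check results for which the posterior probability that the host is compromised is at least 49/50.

Prior odds: 0.0005 ÷ 0.9995 = 1/1999.
Likelihood ratio of a positive = 0.9/0.06 = 15.
Target posterior odds = 0.98/0.02 = 49.
Need (1/1999) × 15ⁿ ≥ 49, i.e. 15ⁿ ≥ 97951.
15⁴ = 50625 falls short of 97951 but 15⁵ = 759375 reaches it, so n = 5.

5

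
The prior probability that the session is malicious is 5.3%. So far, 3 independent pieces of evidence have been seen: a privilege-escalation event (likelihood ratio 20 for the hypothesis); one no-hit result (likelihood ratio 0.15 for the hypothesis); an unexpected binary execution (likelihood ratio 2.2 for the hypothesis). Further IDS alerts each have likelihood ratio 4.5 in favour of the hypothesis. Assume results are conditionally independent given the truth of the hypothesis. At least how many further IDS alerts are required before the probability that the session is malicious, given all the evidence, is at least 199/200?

Prior odds = 0.053/0.947 = 53/947.
Combined Bayes factor of the evidence already in hand = 20 × 0.15 × 2.2 = 6.6.
Odds after that evidence = (53/947) × 6.6 = 1749/4735.
Target odds = 0.995/0.005 = 199.
Need 4.5ⁿ ≥ 199 ÷ (1749/4735) = 942265/1749.
4.5⁴ = 410.0625 falls short of 942265/1749 but 4.5⁵ = 1845.28125 reaches it, so n = 5.

5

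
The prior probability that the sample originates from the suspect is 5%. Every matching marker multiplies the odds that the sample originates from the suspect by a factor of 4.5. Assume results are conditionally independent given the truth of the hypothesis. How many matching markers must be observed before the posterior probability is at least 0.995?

6

Prior odds: 0.05 ÷ 0.95 = 1/19.
Likelihood ratio per matching marker = 4.5.
Target posterior odds = 0.995/0.005 = 199.
Need (1/19) × 4.5ⁿ ≥ 199, i.e. 4.5ⁿ ≥ 3781.
4.5⁵ = 1845.28125 falls short of 3781 but 4.5⁶ = 8303.765625 reaches it, so n = 6.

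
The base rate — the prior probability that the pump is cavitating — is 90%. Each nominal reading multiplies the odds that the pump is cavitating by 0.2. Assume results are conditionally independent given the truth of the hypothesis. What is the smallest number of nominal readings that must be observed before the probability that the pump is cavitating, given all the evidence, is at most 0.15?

Prior odds = 0.9/0.1 = 9.
Likelihood ratio per nominal reading = 0.2.
Target odds: 0.15 ÷ 0.85 = 3/17.
Require 0.2ⁿ ≤ 3/17 ÷ 9 = 1/51.
0.2² = 0.04 is still above 1/51 but 0.2³ = 0.008 is at or below it, so n = 3.

3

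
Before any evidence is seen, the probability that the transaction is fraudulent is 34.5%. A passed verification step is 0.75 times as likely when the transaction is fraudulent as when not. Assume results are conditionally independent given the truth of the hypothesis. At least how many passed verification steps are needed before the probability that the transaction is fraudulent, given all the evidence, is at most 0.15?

Prior odds = 0.345/0.655 = 69/131.
Likelihood ratio per passed verification step = 0.75.
Target posterior odds = 0.15/0.85 = 3/17.
Require 0.75ⁿ ≤ 3/17 ÷ (69/131) = 131/391.
0.75³ = 0.421875 is still above 131/391 but 0.75⁴ = 0.31640625 is at or below it, so n = 4.

4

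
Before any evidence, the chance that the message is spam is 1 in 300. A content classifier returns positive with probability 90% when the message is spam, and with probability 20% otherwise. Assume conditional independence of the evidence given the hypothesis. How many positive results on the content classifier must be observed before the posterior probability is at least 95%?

6

Prior odds = (1/300)/(299/300) = 1/299.
Likelihood ratio of a positive result = 0.9/0.2 = 4.5.
Target odds: 0.95 ÷ 0.05 = 19.
Require 4.5ⁿ ≥ 19 ÷ (1/299) = 5681.
4.5⁵ = 1845.28125 falls short of 5681 but 4.5⁶ = 8303.765625 reaches it, so n = 6.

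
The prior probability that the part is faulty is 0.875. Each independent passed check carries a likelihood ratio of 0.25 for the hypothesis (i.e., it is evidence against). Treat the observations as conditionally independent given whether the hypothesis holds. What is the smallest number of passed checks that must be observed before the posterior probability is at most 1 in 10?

Prior odds: 0.875 ÷ 0.125 = 7.
Likelihood ratio per passed check = 0.25.
Target posterior odds = 0.1/0.9 = 1/9.
Need 7 × 0.25ⁿ ≤ 1/9, i.e. 0.25ⁿ ≤ 1/63.
0.25² = 0.0625 is still above 1/63 but 0.25³ = 0.015625 is at or below it, so n = 3.

3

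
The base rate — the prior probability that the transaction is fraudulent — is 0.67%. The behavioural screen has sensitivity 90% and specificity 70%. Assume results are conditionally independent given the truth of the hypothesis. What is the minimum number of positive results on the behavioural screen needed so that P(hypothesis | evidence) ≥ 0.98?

Prior odds = 0.0067/0.9933 = 67/9933.
False-positive rate = 1 − 0.7 = 0.3; likelihood ratio of a positive = 0.9/0.3 = 3.
Target posterior odds = 0.98/0.02 = 49.
Need (67/9933) × 3ⁿ ≥ 49, i.e. 3ⁿ ≥ 486717/67.
3⁸ = 6561 falls short of 486717/67 but 3⁹ = 19683 reaches it, so n = 9.

9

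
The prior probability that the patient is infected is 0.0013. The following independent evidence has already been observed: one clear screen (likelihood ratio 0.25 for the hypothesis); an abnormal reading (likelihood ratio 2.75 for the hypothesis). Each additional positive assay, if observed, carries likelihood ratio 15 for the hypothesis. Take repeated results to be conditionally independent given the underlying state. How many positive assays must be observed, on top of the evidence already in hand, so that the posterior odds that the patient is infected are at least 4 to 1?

4

Prior odds = 0.0013/0.9987 = 13/9987.
Combined Bayes factor of the evidence already in hand = 0.25 × 2.75 = 0.6875.
Odds after that evidence = (13/9987) × 0.6875 = 143/159792.
Target odds = 4.
Need 15ⁿ ≥ 4 ÷ (143/159792) = 639168/143.
15³ = 3375 falls short of 639168/143 but 15⁴ = 50625 reaches it, so n = 4.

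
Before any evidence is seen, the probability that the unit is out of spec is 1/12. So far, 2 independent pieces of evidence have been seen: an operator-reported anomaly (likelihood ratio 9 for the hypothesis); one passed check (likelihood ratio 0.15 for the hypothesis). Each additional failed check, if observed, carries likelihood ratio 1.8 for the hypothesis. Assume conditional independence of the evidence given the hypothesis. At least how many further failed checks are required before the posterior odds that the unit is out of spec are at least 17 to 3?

Prior odds = (1/12)/(11/12) = 1/11.
Combined Bayes factor of the evidence already in hand = 9 × 0.15 = 1.35.
Odds after that evidence = (1/11) × 1.35 = 27/220.
Target odds = 17/3.
Need 1.8ⁿ ≥ 17/3 ÷ (27/220) = 3740/81.
1.8⁶ = 531441/15625 falls short of 3740/81 but 1.8⁷ = 4782969/78125 reaches it, so n = 7.

7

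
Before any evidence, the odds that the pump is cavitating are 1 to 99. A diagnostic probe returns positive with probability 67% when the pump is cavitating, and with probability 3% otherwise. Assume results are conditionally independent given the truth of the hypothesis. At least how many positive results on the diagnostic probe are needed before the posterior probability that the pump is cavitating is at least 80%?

Prior odds = 1/99.
Likelihood ratio of a positive result = 0.67/0.03 = 67/3.
Target odds: 0.8 ÷ 0.2 = 4.
Require (67/3)ⁿ ≥ 4 ÷ (1/99) = 396.
(67/3)¹ = 67/3 falls short of 396 but (67/3)² = 4489/9 reaches it, so n = 2.

2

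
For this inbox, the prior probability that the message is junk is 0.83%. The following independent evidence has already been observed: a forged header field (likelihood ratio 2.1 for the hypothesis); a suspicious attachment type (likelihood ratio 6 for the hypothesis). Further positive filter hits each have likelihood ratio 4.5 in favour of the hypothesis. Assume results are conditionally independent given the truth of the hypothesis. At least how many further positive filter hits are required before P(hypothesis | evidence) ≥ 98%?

5

Prior odds = 0.0083/0.9917 = 83/9917.
Combined Bayes factor of the evidence already in hand = 2.1 × 6 = 12.6.
Odds after that evidence = (83/9917) × 12.6 = 5229/49585.
Target odds = 0.98/0.02 = 49.
Need 4.5ⁿ ≥ 49 ÷ (5229/49585) = 347095/747.
4.5⁴ = 410.0625 falls short of 347095/747 but 4.5⁵ = 1845.28125 reaches it, so n = 5.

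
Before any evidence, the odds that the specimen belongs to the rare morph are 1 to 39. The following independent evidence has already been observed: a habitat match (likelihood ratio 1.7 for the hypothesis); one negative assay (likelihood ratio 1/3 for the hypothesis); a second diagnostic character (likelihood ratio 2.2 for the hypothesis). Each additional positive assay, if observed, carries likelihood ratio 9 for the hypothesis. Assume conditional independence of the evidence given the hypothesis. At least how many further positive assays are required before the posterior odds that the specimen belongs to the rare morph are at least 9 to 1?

Prior odds = 1/39.
Combined Bayes factor of the evidence already in hand = 1.7 × (1/3) × 2.2 = 187/150.
Odds after that evidence = (1/39) × 187/150 = 187/5850.
Target odds = 9.
Need 9ⁿ ≥ 9 ÷ (187/5850) = 52650/187.
9² = 81 falls short of 52650/187 but 9³ = 729 reaches it, so n = 3.

3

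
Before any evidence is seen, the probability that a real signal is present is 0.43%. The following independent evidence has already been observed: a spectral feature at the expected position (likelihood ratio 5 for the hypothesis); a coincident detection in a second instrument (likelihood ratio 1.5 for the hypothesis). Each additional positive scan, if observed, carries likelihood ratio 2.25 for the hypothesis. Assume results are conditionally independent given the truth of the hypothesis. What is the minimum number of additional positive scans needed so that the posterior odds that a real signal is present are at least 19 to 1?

Prior odds = 0.0043/0.9957 = 43/9957.
Combined Bayes factor of the evidence already in hand = 5 × 1.5 = 7.5.
Odds after that evidence = (43/9957) × 7.5 = 215/6638.
Target odds = 19.
Need 2.25ⁿ ≥ 19 ÷ (215/6638) = 126122/215.
2.25⁷ = 4782969/16384 falls short of 126122/215 but 2.25⁸ = 43046721/65536 reaches it, so n = 8.

8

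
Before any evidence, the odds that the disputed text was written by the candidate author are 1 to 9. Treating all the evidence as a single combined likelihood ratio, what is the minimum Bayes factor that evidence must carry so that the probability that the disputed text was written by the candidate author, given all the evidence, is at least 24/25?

Prior odds = 1/9.
Target odds = 0.96/0.04 = 24.
Required Bayes factor = 24 ÷ (1/9) = 216.

216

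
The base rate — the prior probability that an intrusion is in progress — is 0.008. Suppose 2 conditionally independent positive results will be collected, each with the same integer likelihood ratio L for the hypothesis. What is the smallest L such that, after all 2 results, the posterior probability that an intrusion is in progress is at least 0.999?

Prior odds = 0.008/0.992 = 1/124.
Target odds = 0.999/0.001 = 999.
Need L² ≥ 999 ÷ (1/124) = 123876.
351² = 123201 < 123876 ≤ 123904 = 352², so L = 352.

352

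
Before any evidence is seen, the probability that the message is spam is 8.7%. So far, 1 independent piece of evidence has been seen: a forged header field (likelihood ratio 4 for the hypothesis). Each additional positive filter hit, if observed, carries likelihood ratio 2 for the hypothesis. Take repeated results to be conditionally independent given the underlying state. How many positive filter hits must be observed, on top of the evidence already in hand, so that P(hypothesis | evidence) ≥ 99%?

Prior odds = 0.087/0.913 = 87/913.
Bayes factor of the evidence already in hand = 4.
Odds after that evidence = (87/913) × 4 = 348/913.
Target odds = 0.99/0.01 = 99.
Need 2ⁿ ≥ 99 ÷ (348/913) = 30129/116.
2⁸ = 256 falls short of 30129/116 but 2⁹ = 512 reaches it, so n = 9.

9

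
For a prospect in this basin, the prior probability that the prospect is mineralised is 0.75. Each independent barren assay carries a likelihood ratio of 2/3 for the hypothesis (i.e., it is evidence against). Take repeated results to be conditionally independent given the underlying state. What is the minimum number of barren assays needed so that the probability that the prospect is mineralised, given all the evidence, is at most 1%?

15

Prior odds = 0.75/0.25 = 3.
Likelihood ratio per barren assay = 2/3.
Target odds: 0.01 ÷ 0.99 = 1/99.
Need 3 × (2/3)ⁿ ≤ 1/99, i.e. (2/3)ⁿ ≤ 1/297.
(2/3)¹⁴ = 16384/4782969 is still above 1/297 but (2/3)¹⁵ = 32768/14348907 is at or below it, so n = 15.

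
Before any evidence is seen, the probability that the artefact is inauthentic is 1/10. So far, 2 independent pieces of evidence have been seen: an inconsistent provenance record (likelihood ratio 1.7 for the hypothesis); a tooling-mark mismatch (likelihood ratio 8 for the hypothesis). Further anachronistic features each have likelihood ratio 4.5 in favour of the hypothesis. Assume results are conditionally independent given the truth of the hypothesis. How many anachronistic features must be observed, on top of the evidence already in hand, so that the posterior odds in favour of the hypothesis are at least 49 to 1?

Prior odds = 0.1/0.9 = 1/9.
Combined Bayes factor of the evidence already in hand = 1.7 × 8 = 13.6.
Odds after that evidence = (1/9) × 13.6 = 68/45.
Target odds = 49.
Need 4.5ⁿ ≥ 49 ÷ (68/45) = 2205/68.
4.5² = 20.25 falls short of 2205/68 but 4.5³ = 91.125 reaches it, so n = 3.

3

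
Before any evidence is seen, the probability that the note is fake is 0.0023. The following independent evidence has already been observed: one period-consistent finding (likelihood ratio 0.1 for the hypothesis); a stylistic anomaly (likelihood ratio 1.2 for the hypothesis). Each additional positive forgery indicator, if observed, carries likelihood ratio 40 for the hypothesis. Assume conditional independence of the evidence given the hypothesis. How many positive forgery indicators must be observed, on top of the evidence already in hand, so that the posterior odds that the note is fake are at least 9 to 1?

3

Prior odds = 0.0023/0.9977 = 23/9977.
Combined Bayes factor of the evidence already in hand = 0.1 × 1.2 = 0.12.
Odds after that evidence = (23/9977) × 0.12 = 69/249425.
Target odds = 9.
Need 40ⁿ ≥ 9 ÷ (69/249425) = 748275/23.
40² = 1600 falls short of 748275/23 but 40³ = 64000 reaches it, so n = 3.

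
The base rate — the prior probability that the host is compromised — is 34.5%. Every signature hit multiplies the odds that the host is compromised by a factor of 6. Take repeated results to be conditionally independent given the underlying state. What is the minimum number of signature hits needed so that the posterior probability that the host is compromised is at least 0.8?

Prior odds = 0.345/0.655 = 69/131.
Likelihood ratio per signature hit = 6.
Target posterior odds = 0.8/0.2 = 4.
Require 6ⁿ ≥ 4 ÷ (69/131) = 524/69.
6¹ = 6 falls short of 524/69 but 6² = 36 reaches it, so n = 2.

2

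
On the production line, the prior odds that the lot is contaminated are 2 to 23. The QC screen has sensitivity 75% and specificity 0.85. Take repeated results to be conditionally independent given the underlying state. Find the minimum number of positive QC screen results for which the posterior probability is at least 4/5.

Prior odds = 2/23.
False-positive rate = 1 − 0.85 = 0.15; likelihood ratio of a positive = 0.75/0.15 = 5.
Target posterior odds = 0.8/0.2 = 4.
Need (2/23) × 5ⁿ ≥ 4, i.e. 5ⁿ ≥ 46.
5² = 25 falls short of 46 but 5³ = 125 reaches it, so n = 3.

3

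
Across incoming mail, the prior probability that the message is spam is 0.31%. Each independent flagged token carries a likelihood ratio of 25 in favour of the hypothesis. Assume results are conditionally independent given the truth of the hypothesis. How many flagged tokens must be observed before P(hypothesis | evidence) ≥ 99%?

Prior odds = 0.0031/0.9969 = 31/9969.
Likelihood ratio per flagged token = 25.
Target odds: 0.99 ÷ 0.01 = 99.
Require 25ⁿ ≥ 99 ÷ (31/9969) = 986931/31.
25³ = 15625 falls short of 986931/31 but 25⁴ = 390625 reaches it, so n = 4.

4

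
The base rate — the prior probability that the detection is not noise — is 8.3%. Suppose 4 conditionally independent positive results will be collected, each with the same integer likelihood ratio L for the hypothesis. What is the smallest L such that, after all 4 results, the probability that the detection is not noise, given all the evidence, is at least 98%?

5

Prior odds = 0.083/0.917 = 83/917.
Target odds = 0.98/0.02 = 49.
Need L⁴ ≥ 49 ÷ (83/917) = 44933/83.
4⁴ = 256 < 44933/83 ≤ 625 = 5⁴, so L = 5.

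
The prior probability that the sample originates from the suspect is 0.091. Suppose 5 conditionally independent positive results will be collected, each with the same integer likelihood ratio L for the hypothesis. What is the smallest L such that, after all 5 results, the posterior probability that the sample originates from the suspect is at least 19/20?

Prior odds = 0.091/0.909 = 91/909.
Target odds = 0.95/0.05 = 19.
Need L⁵ ≥ 19 ÷ (91/909) = 17271/91.
2⁵ = 32 < 17271/91 ≤ 243 = 3⁵, so L = 3.

3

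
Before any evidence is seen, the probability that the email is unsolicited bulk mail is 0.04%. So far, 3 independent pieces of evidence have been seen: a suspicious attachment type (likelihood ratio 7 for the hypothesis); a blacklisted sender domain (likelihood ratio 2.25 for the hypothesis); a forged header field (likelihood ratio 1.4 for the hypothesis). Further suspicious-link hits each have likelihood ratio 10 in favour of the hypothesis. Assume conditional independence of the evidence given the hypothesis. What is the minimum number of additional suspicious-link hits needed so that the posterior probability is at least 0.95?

4

Prior odds = 0.0004/0.9996 = 1/2499.
Combined Bayes factor of the evidence already in hand = 7 × 2.25 × 1.4 = 22.05.
Odds after that evidence = (1/2499) × 22.05 = 3/340.
Target odds = 0.95/0.05 = 19.
Need 10ⁿ ≥ 19 ÷ (3/340) = 6460/3.
10³ = 1000 falls short of 6460/3 but 10⁴ = 10000 reaches it, so n = 4.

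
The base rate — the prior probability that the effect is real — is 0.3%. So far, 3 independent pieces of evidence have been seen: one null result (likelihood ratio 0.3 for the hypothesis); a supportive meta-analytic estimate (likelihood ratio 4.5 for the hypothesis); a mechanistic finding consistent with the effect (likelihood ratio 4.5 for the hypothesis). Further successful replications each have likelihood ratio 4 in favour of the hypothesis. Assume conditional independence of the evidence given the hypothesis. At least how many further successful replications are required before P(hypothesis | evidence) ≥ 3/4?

4

Prior odds = 0.003/0.997 = 3/997.
Combined Bayes factor of the evidence already in hand = 0.3 × 4.5 × 4.5 = 6.075.
Odds after that evidence = (3/997) × 6.075 = 729/39880.
Target odds = 0.75/0.25 = 3.
Need 4ⁿ ≥ 3 ÷ (729/39880) = 39880/243.
4³ = 64 falls short of 39880/243 but 4⁴ = 256 reaches it, so n = 4.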